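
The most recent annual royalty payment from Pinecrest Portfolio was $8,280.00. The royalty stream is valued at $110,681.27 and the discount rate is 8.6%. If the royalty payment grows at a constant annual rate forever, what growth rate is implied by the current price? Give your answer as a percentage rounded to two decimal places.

1.04%

P = D₀(1+g)/(r−g) ⇒ P(r−g) = D₀(1+g) ⇒ g(P+D₀) = P·r − D₀
g = (P·r − D₀)/(P + D₀) = ($110,681.27×0.086 − $8,280.00) / ($110,681.27 + $8,280.00) = 0.010412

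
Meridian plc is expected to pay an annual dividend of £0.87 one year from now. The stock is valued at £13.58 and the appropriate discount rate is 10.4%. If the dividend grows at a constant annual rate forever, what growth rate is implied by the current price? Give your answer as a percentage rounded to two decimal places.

P = D₁/(r−g) ⇒ g = r − D₁/P = 0.104 − £0.87/£13.58 = 0.039935

3.99%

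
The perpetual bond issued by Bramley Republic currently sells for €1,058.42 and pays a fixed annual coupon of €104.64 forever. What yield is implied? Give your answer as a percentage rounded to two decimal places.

P = C/r ⇒ r = C/P = €104.64/€1,058.42 = 0.098864

9.89%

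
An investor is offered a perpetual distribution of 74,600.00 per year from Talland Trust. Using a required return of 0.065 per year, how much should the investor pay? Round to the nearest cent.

Level perpetuity: PV = C / r = 74,600.00 / 0.065 = 1,147,692.31

1147692.31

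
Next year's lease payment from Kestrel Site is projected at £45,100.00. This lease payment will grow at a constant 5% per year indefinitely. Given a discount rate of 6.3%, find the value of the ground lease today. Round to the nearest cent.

£3469230.77

Growing perpetuity: P = D₁ / (r − g) = £45,100.0000 / (0.063 − 0.05) = £3,469,230.77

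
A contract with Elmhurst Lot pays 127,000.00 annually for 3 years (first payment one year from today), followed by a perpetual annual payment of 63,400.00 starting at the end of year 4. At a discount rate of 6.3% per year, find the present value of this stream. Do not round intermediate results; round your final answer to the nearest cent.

PV of 3-year annuity: 127,000.00 × [1 − (1+0.063)^−3] / 0.063 = 337597.03947
Perpetuity value at year 3: 63,400.00 / 0.063 = 1006349.20635
PV of perpetuity: 1006349.20635 / (1+0.063)^3 = 837816.51106
Total PV = 337597.03947 + 837816.51106 = 1175413.55052

1175413.55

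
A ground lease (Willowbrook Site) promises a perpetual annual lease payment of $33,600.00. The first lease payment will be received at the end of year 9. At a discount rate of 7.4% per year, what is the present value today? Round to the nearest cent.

$256491.69

Value at end of year 8: C / r = $33,600.00 / 0.074 = $454,054.0541
Discount to today: PV = $454,054.0541 / (1 + 0.074)^8 = $454,054.0541 / 1.770249 = $256,491.69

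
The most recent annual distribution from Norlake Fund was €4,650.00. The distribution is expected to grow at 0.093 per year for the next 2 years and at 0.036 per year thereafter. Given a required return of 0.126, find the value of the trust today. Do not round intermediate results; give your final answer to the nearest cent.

€59330.36

D_1 = 5082.45000
D_2 = 5555.11785
Terminal value at year 2: TV = D_2×(1+g_2)/(r−g_2) = 5755.10209/0.09 = 63945.57881
P_0 = D_1/(1+r)^1 + D_2/(1+r)^2 + TV/(1+r)^2
    = 4513.72114 + 4381.43624 + 50435.19935 = 59330.35672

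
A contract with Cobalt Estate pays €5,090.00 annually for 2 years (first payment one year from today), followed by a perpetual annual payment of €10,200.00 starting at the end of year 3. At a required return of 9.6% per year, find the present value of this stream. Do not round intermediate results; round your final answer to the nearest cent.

PV of 2-year annuity: €5,090.00 × [1 − (1+0.096)^−2] / 0.096 = 8881.53338
Perpetuity value at year 2: €10,200.00 / 0.096 = 106250.00000
PV of perpetuity: 106250.00000 / (1+0.096)^2 = 88452.03527
Total PV = 8881.53338 + 88452.03527 = 97333.56865

€97333.57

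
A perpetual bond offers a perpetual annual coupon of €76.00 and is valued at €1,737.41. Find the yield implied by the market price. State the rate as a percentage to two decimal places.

P = C/r ⇒ r = C/P = €76.00/€1,737.41 = 0.043743

4.37%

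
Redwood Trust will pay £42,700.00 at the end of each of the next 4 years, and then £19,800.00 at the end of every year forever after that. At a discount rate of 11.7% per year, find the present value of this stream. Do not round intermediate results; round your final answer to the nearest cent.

PV of 4-year annuity: £42,700.00 × [1 − (1+0.117)^−4] / 0.117 = 130518.55614
Perpetuity value at year 4: £19,800.00 / 0.117 = 169230.76923
PV of perpetuity: 169230.76923 / (1+0.117)^4 = 108709.28418
Total PV = 130518.55614 + 108709.28418 = 239227.84032

£239227.84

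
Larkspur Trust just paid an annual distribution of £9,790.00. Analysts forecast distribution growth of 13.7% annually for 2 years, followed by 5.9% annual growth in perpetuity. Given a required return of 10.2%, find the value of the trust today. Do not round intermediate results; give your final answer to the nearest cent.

D_1 = 11131.23000
D_2 = 12656.20851
Terminal value at year 2: TV = D_2×(1+g_2)/(r−g_2) = 13402.92481/0.043 = 311695.92586
P_0 = D_1/(1+r)^1 + D_2/(1+r)^2 + TV/(1+r)^2
    = 10100.93466 + 10421.74475 + 256665.76021 = 277188.43962

£277188.44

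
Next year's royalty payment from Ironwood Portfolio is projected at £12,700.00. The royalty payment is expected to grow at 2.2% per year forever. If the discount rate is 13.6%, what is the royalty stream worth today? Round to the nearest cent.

Growing perpetuity: P = D₁ / (r − g) = £12,700.0000 / (0.136 − 0.022) = £111,403.51

£111403.51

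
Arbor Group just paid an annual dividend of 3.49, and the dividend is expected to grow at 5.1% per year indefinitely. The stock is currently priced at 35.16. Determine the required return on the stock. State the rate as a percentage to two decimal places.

15.53%

D₁ = 3.49 × 1.051 = 3.6680
P = D₁/(r − g) ⇒ r = D₁/P + g = 3.6680/35.16 + 0.051 = 0.104323 + 0.051 = 0.155323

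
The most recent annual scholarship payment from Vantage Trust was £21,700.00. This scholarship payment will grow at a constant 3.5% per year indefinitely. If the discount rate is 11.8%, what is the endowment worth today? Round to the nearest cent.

D₁ = D₀ × (1 + g) = £21,700.00 × 1.035 = £22,459.5000
Growing perpetuity: P = D₁ / (r − g) = £22,459.5000 / (0.118 − 0.035) = £270,596.39

£270596.39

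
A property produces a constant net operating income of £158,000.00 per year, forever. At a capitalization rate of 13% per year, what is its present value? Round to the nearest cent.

£1215384.62

Level perpetuity: PV = C / r = £158,000.00 / 0.13 = £1,215,384.62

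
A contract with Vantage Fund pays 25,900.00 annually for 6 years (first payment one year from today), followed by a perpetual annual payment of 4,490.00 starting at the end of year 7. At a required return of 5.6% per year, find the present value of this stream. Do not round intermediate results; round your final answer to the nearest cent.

PV of 6-year annuity: 25,900.00 × [1 − (1+0.056)^−6] / 0.056 = 128975.12668
Perpetuity value at year 6: 4,490.00 / 0.056 = 80178.57143
PV of perpetuity: 80178.57143 / (1+0.056)^6 = 57819.56298
Total PV = 128975.12668 + 57819.56298 = 186794.68966

186794.69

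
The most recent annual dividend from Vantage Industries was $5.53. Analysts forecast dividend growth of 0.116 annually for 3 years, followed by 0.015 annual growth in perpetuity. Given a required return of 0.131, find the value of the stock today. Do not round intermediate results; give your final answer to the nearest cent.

$62.64

D_1 = 6.17148
D_2 = 6.88737
D_3 = 7.68631
Terminal value at year 3: TV = D_3×(1+g_2)/(r−g_2) = 7.80160/0.116 = 67.25518
P_0 = D_1/(1+r)^1 + D_2/(1+r)^2 + D_3/(1+r)^3 + TV/(1+r)^3
    = 5.45666 + 5.38429 + 5.31288 + 46.48769 = 62.64151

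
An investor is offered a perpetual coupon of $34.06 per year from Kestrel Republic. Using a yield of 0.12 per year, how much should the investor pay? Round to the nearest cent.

$283.83

Level perpetuity: PV = C / r = $34.06 / 0.12 = $283.83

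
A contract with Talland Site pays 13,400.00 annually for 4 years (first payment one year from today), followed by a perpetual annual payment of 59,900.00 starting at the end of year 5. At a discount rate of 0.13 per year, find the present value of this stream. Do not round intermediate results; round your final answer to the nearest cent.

PV of 4-year annuity: 13,400.00 × [1 − (1+0.13)^−4] / 0.13 = 39857.91576
Perpetuity value at year 4: 59,900.00 / 0.13 = 460769.23077
PV of perpetuity: 460769.23077 / (1+0.13)^4 = 282598.39837
Total PV = 39857.91576 + 282598.39837 = 322456.31413

322456.31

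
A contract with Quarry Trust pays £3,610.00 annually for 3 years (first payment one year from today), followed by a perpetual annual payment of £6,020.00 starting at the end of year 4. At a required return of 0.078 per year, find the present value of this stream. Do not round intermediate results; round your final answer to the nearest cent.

PV of 3-year annuity: £3,610.00 × [1 − (1+0.078)^−3] / 0.078 = 9336.99635
Perpetuity value at year 3: £6,020.00 / 0.078 = 77179.48718
PV of perpetuity: 77179.48718 / (1+0.078)^3 = 61609.20518
Total PV = 9336.99635 + 61609.20518 = 70946.20153

£70946.20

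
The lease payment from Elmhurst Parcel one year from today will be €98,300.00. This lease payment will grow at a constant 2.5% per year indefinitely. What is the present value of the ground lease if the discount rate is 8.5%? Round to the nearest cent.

Growing perpetuity: P = D₁ / (r − g) = €98,300.0000 / (0.085 − 0.025) = €1,638,333.33

€1638333.33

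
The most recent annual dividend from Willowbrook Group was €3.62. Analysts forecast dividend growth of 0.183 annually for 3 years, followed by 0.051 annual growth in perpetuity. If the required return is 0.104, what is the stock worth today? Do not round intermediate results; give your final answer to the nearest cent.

€100.81

D_1 = 4.28246
D_2 = 5.06615
D_3 = 5.99326
Terminal value at year 3: TV = D_3×(1+g_2)/(r−g_2) = 6.29891/0.053 = 118.84739
P_0 = D_1/(1+r)^1 + D_2/(1+r)^2 + D_3/(1+r)^3 + TV/(1+r)^3
    = 3.87904 + 4.15662 + 4.45406 + 88.32475 = 100.81446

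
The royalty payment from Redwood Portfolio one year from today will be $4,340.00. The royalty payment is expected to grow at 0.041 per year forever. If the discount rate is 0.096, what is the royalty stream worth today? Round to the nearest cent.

$78909.09

Growing perpetuity: P = D₁ / (r − g) = $4,340.0000 / (0.096 − 0.041) = $78,909.09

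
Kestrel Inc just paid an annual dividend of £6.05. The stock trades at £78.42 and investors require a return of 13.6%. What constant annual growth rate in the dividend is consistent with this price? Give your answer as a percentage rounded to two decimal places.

5.46%

P = D₀(1+g)/(r−g) ⇒ P(r−g) = D₀(1+g) ⇒ g(P+D₀) = P·r − D₀
g = (P·r − D₀)/(P + D₀) = (£78.42×0.136 − £6.05) / (£78.42 + £6.05) = 0.054636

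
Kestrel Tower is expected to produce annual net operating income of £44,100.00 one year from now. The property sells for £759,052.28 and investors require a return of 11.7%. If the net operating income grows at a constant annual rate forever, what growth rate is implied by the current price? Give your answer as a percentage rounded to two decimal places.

5.89%

P = D₁/(r−g) ⇒ g = r − D₁/P = 0.117 − £44,100.00/£759,052.28 = 0.058901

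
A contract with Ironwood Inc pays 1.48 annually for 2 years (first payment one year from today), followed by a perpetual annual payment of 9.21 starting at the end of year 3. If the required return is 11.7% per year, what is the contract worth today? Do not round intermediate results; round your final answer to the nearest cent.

PV of 2-year annuity: 1.48 × [1 − (1+0.117)^−2] / 0.117 = 2.51117
Perpetuity value at year 2: 9.21 / 0.117 = 78.71795
PV of perpetuity: 78.71795 / (1+0.117)^2 = 63.09100
Total PV = 2.51117 + 63.09100 = 65.60217

65.60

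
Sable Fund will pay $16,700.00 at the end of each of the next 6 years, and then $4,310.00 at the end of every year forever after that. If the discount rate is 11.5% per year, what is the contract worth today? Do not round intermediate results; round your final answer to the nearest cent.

PV of 6-year annuity: $16,700.00 × [1 − (1+0.115)^−6] / 0.115 = 69643.91035
Perpetuity value at year 6: $4,310.00 / 0.115 = 37478.26087
PV of perpetuity: 37478.26087 / (1+0.115)^6 = 19504.29359
Total PV = 69643.91035 + 19504.29359 = 89148.20394

$89148.20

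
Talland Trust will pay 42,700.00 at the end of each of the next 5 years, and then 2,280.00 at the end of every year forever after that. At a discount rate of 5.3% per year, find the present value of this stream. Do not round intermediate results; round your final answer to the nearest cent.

PV of 5-year annuity: 42,700.00 × [1 − (1+0.053)^−5] / 0.053 = 183345.54881
Perpetuity value at year 5: 2,280.00 / 0.053 = 43018.86792
PV of perpetuity: 43018.86792 / (1+0.053)^5 = 33228.98850
Total PV = 183345.54881 + 33228.98850 = 216574.53732

216574.54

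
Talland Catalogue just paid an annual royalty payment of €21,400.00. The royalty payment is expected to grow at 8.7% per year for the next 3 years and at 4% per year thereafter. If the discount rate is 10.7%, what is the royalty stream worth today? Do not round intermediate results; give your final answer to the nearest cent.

D_1 = 23261.80000
D_2 = 25285.57660
D_3 = 27485.42176
Terminal value at year 3: TV = D_3×(1+g_2)/(r−g_2) = 28584.83863/0.067 = 426639.38261
P_0 = D_1/(1+r)^1 + D_2/(1+r)^2 + D_3/(1+r)^3 + TV/(1+r)^3
    = 21013.36947 + 20633.72413 + 20260.93779 + 314498.13875 = 376406.17013

€376406.17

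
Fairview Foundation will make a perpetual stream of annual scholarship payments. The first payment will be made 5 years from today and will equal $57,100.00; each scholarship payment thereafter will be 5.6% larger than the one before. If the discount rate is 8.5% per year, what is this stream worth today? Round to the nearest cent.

$1420754.88

Value at end of year 4: C₁ / (r − g) = $57,100.00 / (0.085 − 0.056) = $1,968,965.5172
Discount to today: PV = $1,968,965.5172 / (1 + 0.085)^4 = $1,968,965.5172 / 1.385859 = $1,420,754.88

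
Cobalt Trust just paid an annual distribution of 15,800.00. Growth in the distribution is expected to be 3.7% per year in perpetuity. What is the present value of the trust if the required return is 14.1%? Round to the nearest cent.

D₁ = D₀ × (1 + g) = 15,800.00 × 1.037 = 16,384.6000
Growing perpetuity: P = D₁ / (r − g) = 16,384.6000 / (0.141 − 0.037) = 157,544.23

157544.23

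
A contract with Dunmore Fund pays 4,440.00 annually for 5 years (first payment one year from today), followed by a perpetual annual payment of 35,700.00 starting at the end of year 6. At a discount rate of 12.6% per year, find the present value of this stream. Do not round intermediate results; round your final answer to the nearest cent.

172303.07

PV of 5-year annuity: 4,440.00 × [1 − (1+0.126)^−5] / 0.126 = 15770.13402
Perpetuity value at year 5: 35,700.00 / 0.126 = 283333.33333
PV of perpetuity: 283333.33333 / (1+0.126)^5 = 156532.93142
Total PV = 15770.13402 + 156532.93142 = 172303.06544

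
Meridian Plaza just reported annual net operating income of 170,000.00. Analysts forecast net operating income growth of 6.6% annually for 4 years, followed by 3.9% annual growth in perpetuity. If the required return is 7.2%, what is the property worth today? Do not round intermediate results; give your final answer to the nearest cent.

D_1 = 181220.00000
D_2 = 193180.52000
D_3 = 205930.43432
D_4 = 219521.84299
Terminal value at year 4: TV = D_4×(1+g_2)/(r−g_2) = 228083.19486/0.033 = 6911611.96550
P_0 = D_1/(1+r)^1 + D_2/(1+r)^2 + D_3/(1+r)^3 + D_4/(1+r)^4 + TV/(1+r)^4
    = 169048.50746 + 168102.34044 + 167161.46913 + 166225.86390 + 5233596.13907 = 5904134.32000

5904134.32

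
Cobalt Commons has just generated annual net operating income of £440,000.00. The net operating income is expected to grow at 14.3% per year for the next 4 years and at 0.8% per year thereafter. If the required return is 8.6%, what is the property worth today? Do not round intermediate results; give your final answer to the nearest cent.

D_1 = 502920.00000
D_2 = 574837.56000
D_3 = 657039.33108
D_4 = 750995.95542
Terminal value at year 4: TV = D_4×(1+g_2)/(r−g_2) = 757003.92307/0.078 = 9705178.50087
P_0 = D_1/(1+r)^1 + D_2/(1+r)^2 + D_3/(1+r)^3 + D_4/(1+r)^4 + TV/(1+r)^4
    = 463093.92265 + 487399.95727 + 512981.72298 + 539906.17805 + 6977249.07022 = 8980630.85117

£8980630.85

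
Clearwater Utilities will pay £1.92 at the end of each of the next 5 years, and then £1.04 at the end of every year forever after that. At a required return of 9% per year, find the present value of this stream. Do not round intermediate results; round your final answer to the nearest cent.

PV of 5-year annuity: £1.92 × [1 − (1+0.09)^−5] / 0.09 = 7.46813
Perpetuity value at year 5: £1.04 / 0.09 = 11.55556
PV of perpetuity: 11.55556 / (1+0.09)^5 = 7.51032
Total PV = 7.46813 + 7.51032 = 14.97845

£14.98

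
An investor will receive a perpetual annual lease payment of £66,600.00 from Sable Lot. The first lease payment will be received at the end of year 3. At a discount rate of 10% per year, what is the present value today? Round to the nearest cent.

£550413.22

Value at end of year 2: C / r = £66,600.00 / 0.1 = £666,000.0000
Discount to today: PV = £666,000.0000 / (1 + 0.1)^2 = £666,000.0000 / 1.210000 = £550,413.22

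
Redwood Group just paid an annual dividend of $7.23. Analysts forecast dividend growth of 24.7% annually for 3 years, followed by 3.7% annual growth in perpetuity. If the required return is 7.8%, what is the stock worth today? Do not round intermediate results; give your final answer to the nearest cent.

$312.29

D_1 = 9.01581
D_2 = 11.24272
D_3 = 14.01967
Terminal value at year 3: TV = D_3×(1+g_2)/(r−g_2) = 14.53839/0.041 = 354.59496
P_0 = D_1/(1+r)^1 + D_2/(1+r)^2 + D_3/(1+r)^3 + TV/(1+r)^3
    = 8.36346 + 9.67461 + 11.19132 + 283.05855 = 312.28794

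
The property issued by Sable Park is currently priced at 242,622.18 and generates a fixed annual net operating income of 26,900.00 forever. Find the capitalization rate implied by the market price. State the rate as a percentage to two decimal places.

P = C/r ⇒ r = C/P = 26,900.00/242,622.18 = 0.110872

11.09%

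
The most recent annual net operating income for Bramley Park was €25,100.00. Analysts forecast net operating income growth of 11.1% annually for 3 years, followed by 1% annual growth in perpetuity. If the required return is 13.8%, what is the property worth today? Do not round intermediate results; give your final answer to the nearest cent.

D_1 = 27886.10000
D_2 = 30981.45710
D_3 = 34420.39884
Terminal value at year 3: TV = D_3×(1+g_2)/(r−g_2) = 34764.60283/0.128 = 271598.45958
P_0 = D_1/(1+r)^1 + D_2/(1+r)^2 + D_3/(1+r)^3 + TV/(1+r)^3
    = 24504.48155 + 23923.09227 + 23355.49693 + 184289.46797 = 256072.53871

€256072.54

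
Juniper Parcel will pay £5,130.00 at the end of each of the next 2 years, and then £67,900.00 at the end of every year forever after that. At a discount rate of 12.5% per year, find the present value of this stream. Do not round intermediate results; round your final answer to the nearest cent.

PV of 2-year annuity: £5,130.00 × [1 − (1+0.125)^−2] / 0.125 = 8613.33333
Perpetuity value at year 2: £67,900.00 / 0.125 = 543200.00000
PV of perpetuity: 543200.00000 / (1+0.125)^2 = 429195.06173
Total PV = 8613.33333 + 429195.06173 = 437808.39506

£437808.40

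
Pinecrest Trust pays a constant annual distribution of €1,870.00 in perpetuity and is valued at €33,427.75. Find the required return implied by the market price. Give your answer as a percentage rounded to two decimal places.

5.59%

P = C/r ⇒ r = C/P = €1,870.00/€33,427.75 = 0.055942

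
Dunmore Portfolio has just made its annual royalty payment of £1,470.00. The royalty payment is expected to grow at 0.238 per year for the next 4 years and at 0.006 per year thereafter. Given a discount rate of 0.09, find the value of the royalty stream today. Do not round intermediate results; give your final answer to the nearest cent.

D_1 = 1819.86000
D_2 = 2252.98668
D_3 = 2789.19751
D_4 = 3453.02652
Terminal value at year 4: TV = D_4×(1+g_2)/(r−g_2) = 3473.74468/0.084 = 41354.10329
P_0 = D_1/(1+r)^1 + D_2/(1+r)^2 + D_3/(1+r)^3 + D_4/(1+r)^4 + TV/(1+r)^4
    = 1669.59633 + 1896.29381 + 2153.77224 + 2446.21104 + 29296.28935 = 37462.16277

£37462.16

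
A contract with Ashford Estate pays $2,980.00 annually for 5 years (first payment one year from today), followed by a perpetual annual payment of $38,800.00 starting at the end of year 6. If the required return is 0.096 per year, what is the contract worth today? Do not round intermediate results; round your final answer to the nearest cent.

PV of 5-year annuity: $2,980.00 × [1 − (1+0.096)^−5] / 0.096 = 11412.93400
Perpetuity value at year 5: $38,800.00 / 0.096 = 404166.66667
PV of perpetuity: 404166.66667 / (1+0.096)^5 = 255568.73411
Total PV = 11412.93400 + 255568.73411 = 266981.66811

$266981.67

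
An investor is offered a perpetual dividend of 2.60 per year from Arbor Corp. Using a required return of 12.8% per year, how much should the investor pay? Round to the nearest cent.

20.31

Level perpetuity: PV = C / r = 2.60 / 0.128 = 20.31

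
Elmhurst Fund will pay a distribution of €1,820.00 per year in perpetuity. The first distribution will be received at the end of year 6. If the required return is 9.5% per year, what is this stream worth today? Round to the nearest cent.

Value at end of year 5: C / r = €1,820.00 / 0.095 = €19,157.8947
Discount to today: PV = €19,157.8947 / (1 + 0.095)^5 = €19,157.8947 / 1.574239 = €12,169.62

€12169.62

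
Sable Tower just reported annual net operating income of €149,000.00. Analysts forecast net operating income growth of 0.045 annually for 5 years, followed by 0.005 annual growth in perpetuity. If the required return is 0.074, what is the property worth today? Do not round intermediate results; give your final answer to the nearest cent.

D_1 = 155705.00000
D_2 = 162711.72500
D_3 = 170033.75262
D_4 = 177685.27149
D_5 = 185681.10871
Terminal value at year 5: TV = D_5×(1+g_2)/(r−g_2) = 186609.51425/0.069 = 2704485.71382
P_0 = D_1/(1+r)^1 + D_2/(1+r)^2 + D_3/(1+r)^3 + D_4/(1+r)^4 + D_5/(1+r)^5 + TV/(1+r)^5
    = 144976.72253 + 141062.08105 + 137253.14218 + 133547.05174 + 129941.03266 + 1892619.38868 = 2579399.41884

€2579399.42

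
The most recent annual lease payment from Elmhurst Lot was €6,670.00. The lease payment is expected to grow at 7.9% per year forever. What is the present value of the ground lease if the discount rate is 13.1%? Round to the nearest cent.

€138402.50

D₁ = D₀ × (1 + g) = €6,670.00 × 1.079 = €7,196.9300
Growing perpetuity: P = D₁ / (r − g) = €7,196.9300 / (0.131 − 0.079) = €138,402.50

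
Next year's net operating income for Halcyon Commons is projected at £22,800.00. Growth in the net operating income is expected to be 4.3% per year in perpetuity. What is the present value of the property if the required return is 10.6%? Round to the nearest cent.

Growing perpetuity: P = D₁ / (r − g) = £22,800.0000 / (0.106 − 0.043) = £361,904.76

£361904.76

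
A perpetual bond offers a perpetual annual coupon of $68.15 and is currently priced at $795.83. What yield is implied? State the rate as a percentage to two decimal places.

P = C/r ⇒ r = C/P = $68.15/$795.83 = 0.085634

8.56%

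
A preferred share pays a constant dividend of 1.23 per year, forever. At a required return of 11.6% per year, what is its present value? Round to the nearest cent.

10.60

Level perpetuity: PV = C / r = 1.23 / 0.116 = 10.60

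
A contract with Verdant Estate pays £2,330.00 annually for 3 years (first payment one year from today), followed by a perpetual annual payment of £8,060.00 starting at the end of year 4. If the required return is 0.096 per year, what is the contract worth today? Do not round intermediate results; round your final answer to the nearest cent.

£69607.72

PV of 3-year annuity: £2,330.00 × [1 − (1+0.096)^−3] / 0.096 = 5835.41379
Perpetuity value at year 3: £8,060.00 / 0.096 = 83958.33333
PV of perpetuity: 83958.33333 / (1+0.096)^3 = 63772.30967
Total PV = 5835.41379 + 63772.30967 = 69607.72346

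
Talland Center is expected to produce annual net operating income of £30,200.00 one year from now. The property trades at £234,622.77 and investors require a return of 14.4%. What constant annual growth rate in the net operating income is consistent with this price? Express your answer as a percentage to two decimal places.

1.53%

P = D₁/(r−g) ⇒ g = r − D₁/P = 0.144 − £30,200.00/£234,622.77 = 0.015283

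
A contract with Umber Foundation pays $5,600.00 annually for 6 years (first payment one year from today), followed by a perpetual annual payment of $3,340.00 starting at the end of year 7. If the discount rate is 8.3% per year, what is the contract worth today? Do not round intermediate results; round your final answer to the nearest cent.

$50594.26

PV of 6-year annuity: $5,600.00 × [1 − (1+0.083)^−6] / 0.083 = 25654.19651
Perpetuity value at year 6: $3,340.00 / 0.083 = 40240.96386
PV of perpetuity: 40240.96386 / (1+0.083)^6 = 24940.06808
Total PV = 25654.19651 + 24940.06808 = 50594.26459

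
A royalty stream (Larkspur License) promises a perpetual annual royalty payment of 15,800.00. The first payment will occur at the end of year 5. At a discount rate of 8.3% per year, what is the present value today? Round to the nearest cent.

Value at end of year 4: C / r = 15,800.00 / 0.083 = 190,361.4458
Discount to today: PV = 190,361.4458 / (1 + 0.083)^4 = 190,361.4458 / 1.375669 = 138,377.40

138377.40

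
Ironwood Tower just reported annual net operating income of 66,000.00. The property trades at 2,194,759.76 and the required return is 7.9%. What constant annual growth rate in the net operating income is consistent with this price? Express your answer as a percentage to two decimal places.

P = D₀(1+g)/(r−g) ⇒ P(r−g) = D₀(1+g) ⇒ g(P+D₀) = P·r − D₀
g = (P·r − D₀)/(P + D₀) = (2,194,759.76×0.079 − 66,000.00) / (2,194,759.76 + 66,000.00) = 0.047500

4.75%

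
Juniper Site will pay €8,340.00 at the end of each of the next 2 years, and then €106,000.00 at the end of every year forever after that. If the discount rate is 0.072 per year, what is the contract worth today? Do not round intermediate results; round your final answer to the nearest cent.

€1296139.44

PV of 2-year annuity: €8,340.00 × [1 − (1+0.072)^−2] / 0.072 = 15037.17420
Perpetuity value at year 2: €106,000.00 / 0.072 = 1472222.22222
PV of perpetuity: 1472222.22222 / (1+0.072)^2 = 1281102.26232
Total PV = 15037.17420 + 1281102.26232 = 1296139.43652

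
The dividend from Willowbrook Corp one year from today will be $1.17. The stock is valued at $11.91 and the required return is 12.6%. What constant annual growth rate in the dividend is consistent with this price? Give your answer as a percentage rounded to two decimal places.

2.78%

P = D₁/(r−g) ⇒ g = r − D₁/P = 0.126 − $1.17/$11.91 = 0.027763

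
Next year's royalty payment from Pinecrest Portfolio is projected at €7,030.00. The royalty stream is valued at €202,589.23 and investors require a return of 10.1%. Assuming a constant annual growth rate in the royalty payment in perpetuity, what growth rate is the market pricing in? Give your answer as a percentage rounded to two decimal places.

6.63%

P = D₁/(r−g) ⇒ g = r − D₁/P = 0.101 − €7,030.00/€202,589.23 = 0.066299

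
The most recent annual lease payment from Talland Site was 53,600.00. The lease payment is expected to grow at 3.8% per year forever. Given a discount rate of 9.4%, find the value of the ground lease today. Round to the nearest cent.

993514.29

D₁ = D₀ × (1 + g) = 53,600.00 × 1.038 = 55,636.8000
Growing perpetuity: P = D₁ / (r − g) = 55,636.8000 / (0.094 − 0.038) = 993,514.29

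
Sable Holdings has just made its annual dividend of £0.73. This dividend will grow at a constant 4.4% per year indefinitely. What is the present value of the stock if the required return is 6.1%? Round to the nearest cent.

£44.83

D₁ = D₀ × (1 + g) = £0.73 × 1.044 = £0.7621
Growing perpetuity: P = D₁ / (r − g) = £0.7621 / (0.061 − 0.044) = £44.83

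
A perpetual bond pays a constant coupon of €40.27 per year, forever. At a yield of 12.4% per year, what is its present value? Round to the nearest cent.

Level perpetuity: PV = C / r = €40.27 / 0.124 = €324.76

€324.76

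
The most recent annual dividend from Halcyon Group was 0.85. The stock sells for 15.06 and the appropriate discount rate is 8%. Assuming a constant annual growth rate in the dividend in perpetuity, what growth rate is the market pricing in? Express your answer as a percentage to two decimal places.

P = D₀(1+g)/(r−g) ⇒ P(r−g) = D₀(1+g) ⇒ g(P+D₀) = P·r − D₀
g = (P·r − D₀)/(P + D₀) = (15.06×0.08 − 0.85) / (15.06 + 0.85) = 0.022300

2.23%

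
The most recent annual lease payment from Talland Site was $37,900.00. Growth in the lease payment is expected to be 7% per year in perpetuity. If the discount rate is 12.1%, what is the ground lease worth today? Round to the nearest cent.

D₁ = D₀ × (1 + g) = $37,900.00 × 1.07 = $40,553.0000
Growing perpetuity: P = D₁ / (r − g) = $40,553.0000 / (0.121 − 0.07) = $795,156.86

$795156.86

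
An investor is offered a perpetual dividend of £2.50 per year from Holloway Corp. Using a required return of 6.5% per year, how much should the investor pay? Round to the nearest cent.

£38.46

Level perpetuity: PV = C / r = £2.50 / 0.065 = £38.46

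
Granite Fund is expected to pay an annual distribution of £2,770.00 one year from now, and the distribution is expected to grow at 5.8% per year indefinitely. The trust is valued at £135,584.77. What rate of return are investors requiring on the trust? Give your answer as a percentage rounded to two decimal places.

7.84%

P = D₁/(r − g) ⇒ r = D₁/P + g = £2,770.0000/£135,584.77 + 0.058 = 0.020430 + 0.058 = 0.078430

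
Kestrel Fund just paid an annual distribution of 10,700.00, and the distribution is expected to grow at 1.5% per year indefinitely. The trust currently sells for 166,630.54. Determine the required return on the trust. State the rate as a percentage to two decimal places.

D₁ = 10,700.00 × 1.015 = 10,860.5000
P = D₁/(r − g) ⇒ r = D₁/P + g = 10,860.5000/166,630.54 + 0.015 = 0.065177 + 0.015 = 0.080177

8.02%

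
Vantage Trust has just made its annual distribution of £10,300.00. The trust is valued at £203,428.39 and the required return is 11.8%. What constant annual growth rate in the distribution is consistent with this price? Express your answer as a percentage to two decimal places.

P = D₀(1+g)/(r−g) ⇒ P(r−g) = D₀(1+g) ⇒ g(P+D₀) = P·r − D₀
g = (P·r − D₀)/(P + D₀) = (£203,428.39×0.118 − £10,300.00) / (£203,428.39 + £10,300.00) = 0.064121

6.41%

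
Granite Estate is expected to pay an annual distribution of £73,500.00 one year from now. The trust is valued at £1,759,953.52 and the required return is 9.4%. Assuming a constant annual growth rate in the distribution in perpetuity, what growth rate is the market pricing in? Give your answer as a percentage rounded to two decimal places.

P = D₁/(r−g) ⇒ g = r − D₁/P = 0.094 − £73,500.00/£1,759,953.52 = 0.052238

5.22%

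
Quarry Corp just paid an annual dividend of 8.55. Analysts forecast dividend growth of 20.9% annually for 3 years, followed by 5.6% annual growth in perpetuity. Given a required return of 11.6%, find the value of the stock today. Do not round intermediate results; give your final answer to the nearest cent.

D_1 = 10.33695
D_2 = 12.49737
D_3 = 15.10932
Terminal value at year 3: TV = D_3×(1+g_2)/(r−g_2) = 15.95545/0.06 = 265.92409
P_0 = D_1/(1+r)^1 + D_2/(1+r)^2 + D_3/(1+r)^3 + TV/(1+r)^3
    = 9.26250 + 10.03438 + 10.87057 + 191.32208 = 221.48953

221.49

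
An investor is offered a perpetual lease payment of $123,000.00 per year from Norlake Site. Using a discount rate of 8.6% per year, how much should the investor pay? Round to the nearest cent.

$1430232.56

Level perpetuity: PV = C / r = $123,000.00 / 0.086 = $1,430,232.56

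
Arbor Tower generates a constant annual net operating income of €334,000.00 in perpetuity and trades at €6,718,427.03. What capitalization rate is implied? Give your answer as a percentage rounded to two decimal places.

P = C/r ⇒ r = C/P = €334,000.00/€6,718,427.03 = 0.049714

4.97%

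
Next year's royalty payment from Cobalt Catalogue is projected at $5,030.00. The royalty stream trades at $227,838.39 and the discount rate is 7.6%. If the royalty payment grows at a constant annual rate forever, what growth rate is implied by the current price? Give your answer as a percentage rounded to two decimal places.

P = D₁/(r−g) ⇒ g = r − D₁/P = 0.076 − $5,030.00/$227,838.39 = 0.053923

5.39%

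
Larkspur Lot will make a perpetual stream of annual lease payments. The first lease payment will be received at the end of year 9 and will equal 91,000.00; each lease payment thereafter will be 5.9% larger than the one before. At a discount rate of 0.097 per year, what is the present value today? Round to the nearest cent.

1141838.74

Value at end of year 8: C₁ / (r − g) = 91,000.00 / (0.097 − 0.059) = 2,394,736.8421
Discount to today: PV = 2,394,736.8421 / (1 + 0.097)^8 = 2,394,736.8421 / 2.097264 = 1,141,838.74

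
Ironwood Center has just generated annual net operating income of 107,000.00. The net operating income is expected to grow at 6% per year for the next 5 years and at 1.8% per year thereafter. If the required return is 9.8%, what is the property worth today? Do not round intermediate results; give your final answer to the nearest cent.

1623670.01

D_1 = 113420.00000
D_2 = 120225.20000
D_3 = 127438.71200
D_4 = 135085.03472
D_5 = 143190.13680
Terminal value at year 5: TV = D_5×(1+g_2)/(r−g_2) = 145767.55927/0.08 = 1822094.49082
P_0 = D_1/(1+r)^1 + D_2/(1+r)^2 + D_3/(1+r)^3 + D_4/(1+r)^4 + D_5/(1+r)^5 + TV/(1+r)^5
    = 103296.90346 + 99721.96509 + 96270.74954 + 92938.97497 + 89722.50771 + 1141718.91059 = 1623670.01135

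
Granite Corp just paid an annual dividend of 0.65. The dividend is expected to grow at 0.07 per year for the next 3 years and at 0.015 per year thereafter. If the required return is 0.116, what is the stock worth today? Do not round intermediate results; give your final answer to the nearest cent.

7.55

D_1 = 0.69550
D_2 = 0.74418
D_3 = 0.79628
Terminal value at year 3: TV = D_3×(1+g_2)/(r−g_2) = 0.80822/0.101 = 8.00220
P_0 = D_1/(1+r)^1 + D_2/(1+r)^2 + D_3/(1+r)^3 + TV/(1+r)^3
    = 0.62321 + 0.59752 + 0.57289 + 5.75727 = 7.55089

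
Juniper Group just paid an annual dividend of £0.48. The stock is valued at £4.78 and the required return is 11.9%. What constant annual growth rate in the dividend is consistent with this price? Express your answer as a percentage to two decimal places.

P = D₀(1+g)/(r−g) ⇒ P(r−g) = D₀(1+g) ⇒ g(P+D₀) = P·r − D₀
g = (P·r − D₀)/(P + D₀) = (£4.78×0.119 − £0.48) / (£4.78 + £0.48) = 0.016886

1.69%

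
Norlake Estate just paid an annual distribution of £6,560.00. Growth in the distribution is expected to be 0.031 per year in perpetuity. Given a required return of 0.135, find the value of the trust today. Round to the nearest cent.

£65032.31

D₁ = D₀ × (1 + g) = £6,560.00 × 1.031 = £6,763.3600
Growing perpetuity: P = D₁ / (r − g) = £6,763.3600 / (0.135 − 0.031) = £65,032.31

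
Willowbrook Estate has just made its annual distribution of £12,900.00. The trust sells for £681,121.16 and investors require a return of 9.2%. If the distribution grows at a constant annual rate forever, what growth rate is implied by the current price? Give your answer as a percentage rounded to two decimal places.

7.17%

P = D₀(1+g)/(r−g) ⇒ P(r−g) = D₀(1+g) ⇒ g(P+D₀) = P·r − D₀
g = (P·r − D₀)/(P + D₀) = (£681,121.16×0.092 − £12,900.00) / (£681,121.16 + £12,900.00) = 0.071703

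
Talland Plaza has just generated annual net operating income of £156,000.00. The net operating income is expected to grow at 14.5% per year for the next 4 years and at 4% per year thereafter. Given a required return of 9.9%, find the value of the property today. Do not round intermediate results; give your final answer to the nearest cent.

£3932027.44

D_1 = 178620.00000
D_2 = 204519.90000
D_3 = 234175.28550
D_4 = 268130.70190
Terminal value at year 4: TV = D_4×(1+g_2)/(r−g_2) = 278855.92997/0.059 = 4726371.69446
P_0 = D_1/(1+r)^1 + D_2/(1+r)^2 + D_3/(1+r)^3 + D_4/(1+r)^4 + TV/(1+r)^4
    = 162529.57234 + 169332.44798 + 176420.06636 + 183804.34576 + 3239941.00996 = 3932027.44240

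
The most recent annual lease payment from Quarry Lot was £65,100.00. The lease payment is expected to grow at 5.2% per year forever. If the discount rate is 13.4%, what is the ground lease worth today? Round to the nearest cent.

£835185.37

D₁ = D₀ × (1 + g) = £65,100.00 × 1.052 = £68,485.2000
Growing perpetuity: P = D₁ / (r − g) = £68,485.2000 / (0.134 − 0.052) = £835,185.37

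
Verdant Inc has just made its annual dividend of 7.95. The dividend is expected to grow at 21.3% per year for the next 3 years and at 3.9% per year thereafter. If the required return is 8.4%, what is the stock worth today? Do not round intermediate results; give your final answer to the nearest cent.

D_1 = 9.64335
D_2 = 11.69738
D_3 = 14.18893
Terminal value at year 3: TV = D_3×(1+g_2)/(r−g_2) = 14.74229/0.045 = 327.60654
P_0 = D_1/(1+r)^1 + D_2/(1+r)^2 + D_3/(1+r)^3 + TV/(1+r)^3
    = 8.89608 + 9.95475 + 11.13940 + 257.19630 = 287.18652

287.19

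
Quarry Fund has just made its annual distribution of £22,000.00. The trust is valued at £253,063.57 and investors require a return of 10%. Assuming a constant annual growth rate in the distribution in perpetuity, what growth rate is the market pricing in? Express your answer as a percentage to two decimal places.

P = D₀(1+g)/(r−g) ⇒ P(r−g) = D₀(1+g) ⇒ g(P+D₀) = P·r − D₀
g = (P·r − D₀)/(P + D₀) = (£253,063.57×0.1 − £22,000.00) / (£253,063.57 + £22,000.00) = 0.012020

1.20%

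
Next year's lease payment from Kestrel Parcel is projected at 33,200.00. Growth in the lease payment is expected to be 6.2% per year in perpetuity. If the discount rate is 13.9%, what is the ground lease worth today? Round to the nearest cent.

Growing perpetuity: P = D₁ / (r − g) = 33,200.0000 / (0.139 − 0.062) = 431,168.83

431168.83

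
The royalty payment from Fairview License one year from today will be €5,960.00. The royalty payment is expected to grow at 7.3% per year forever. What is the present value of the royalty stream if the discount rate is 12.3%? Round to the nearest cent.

€119200.00

Growing perpetuity: P = D₁ / (r − g) = €5,960.0000 / (0.123 − 0.073) = €119,200.00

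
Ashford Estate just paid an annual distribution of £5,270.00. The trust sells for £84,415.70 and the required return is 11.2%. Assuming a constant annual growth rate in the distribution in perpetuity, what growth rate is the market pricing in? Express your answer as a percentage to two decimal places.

4.67%

P = D₀(1+g)/(r−g) ⇒ P(r−g) = D₀(1+g) ⇒ g(P+D₀) = P·r − D₀
g = (P·r − D₀)/(P + D₀) = (£84,415.70×0.112 − £5,270.00) / (£84,415.70 + £5,270.00) = 0.046658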